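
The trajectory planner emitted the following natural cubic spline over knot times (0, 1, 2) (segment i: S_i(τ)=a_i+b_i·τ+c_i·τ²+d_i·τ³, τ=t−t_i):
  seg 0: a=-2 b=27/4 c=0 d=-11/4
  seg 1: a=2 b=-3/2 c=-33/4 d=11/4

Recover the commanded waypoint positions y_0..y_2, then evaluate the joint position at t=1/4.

y_0=-2 y_1=2 y_2=-5
S(1/4) = -91/256

y_0 = S_0(0) = a_0 = -2
y_1 = S_1(0) = a_1 = 2
y_2 = S_1(1) = -5
t_q=1/4 is in segment 0 (τ=1/4); S_0(τ)=-91/256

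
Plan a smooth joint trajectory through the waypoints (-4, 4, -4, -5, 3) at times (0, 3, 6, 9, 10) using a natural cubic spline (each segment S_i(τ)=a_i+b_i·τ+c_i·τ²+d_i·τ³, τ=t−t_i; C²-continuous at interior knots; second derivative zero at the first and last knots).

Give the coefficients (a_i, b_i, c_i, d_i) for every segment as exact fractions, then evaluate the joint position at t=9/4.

  seg 0: a=-4 b=1309/324 c=0 d=-445/2916
  seg 1: a=4 b=-13/162 c=-445/324 d=497/2916
  seg 2: a=-4 b=-1205/324 c=13/81 d=941/2916
  seg 3: a=-5 b=965/162 c=331/108 d=-331/324
S(9/4) = 7723/2304

Δ: Δ0=8/3, Δ1=-8/3, Δ2=-1/3, Δ3=8
row 1: diag=12, rhs=-32; c'=1/4, d'=-8/3
row 2: denom=12−3·1/4=45/4; d'=(14−3·-8/3)/(45/4)=88/45
row 3: denom=8−3·4/15=36/5; d'=(50−3·88/45)/(36/5)=331/54
back: M3=331/54
back: M2=88/45−4/15·331/54=26/81
back: M1=-8/3−1/4·26/81=-445/162
M: M0=0, M1=-445/162, M2=26/81, M3=331/54, M4=0
seg 0: a=-4, c=M0/2=0, d=(M1−M0)/(6·3)=-445/2916, b=Δ0−h0·(2M0+M1)/6=1309/324
seg 1: a=4, c=M1/2=-445/324, d=(M2−M1)/(6·3)=497/2916, b=Δ1−h1·(2M1+M2)/6=-13/162
seg 2: a=-4, c=M2/2=13/81, d=(M3−M2)/(6·3)=941/2916, b=Δ2−h2·(2M2+M3)/6=-1205/324
seg 3: a=-5, c=M3/2=331/108, d=(M4−M3)/(6·1)=-331/324, b=Δ3−h3·(2M3+M4)/6=965/162
t_q=9/4 → seg 0, τ=9/4; S=-4+1309/324·τ+0·τ²+-445/2916·τ³=7723/2304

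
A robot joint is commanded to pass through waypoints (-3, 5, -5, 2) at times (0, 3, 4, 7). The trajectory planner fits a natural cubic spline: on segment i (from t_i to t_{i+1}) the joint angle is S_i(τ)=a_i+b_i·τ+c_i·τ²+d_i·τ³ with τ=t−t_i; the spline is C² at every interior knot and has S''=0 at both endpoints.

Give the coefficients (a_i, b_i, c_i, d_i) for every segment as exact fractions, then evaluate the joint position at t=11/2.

  seg 0: a=-3 b=509/63 c=0 d=-341/567
  seg 1: a=5 b=-514/63 c=-341/63 d=25/7
  seg 2: a=-5 b=-521/63 c=334/63 d=-334/567
S(11/2) = -209/28

Δ: Δ0=8/3, Δ1=-10, Δ2=7/3
row 1: diag=8, rhs=-76; c'=1/8, d'=-19/2
row 2: denom=8−1·1/8=63/8; d'=(74−1·-19/2)/(63/8)=668/63
back: M2=668/63
back: M1=-19/2−1/8·668/63=-682/63
M: M0=0, M1=-682/63, M2=668/63, M3=0
seg 0: a=-3, c=M0/2=0, d=(M1−M0)/(6·3)=-341/567, b=Δ0−h0·(2M0+M1)/6=509/63
seg 1: a=5, c=M1/2=-341/63, d=(M2−M1)/(6·1)=25/7, b=Δ1−h1·(2M1+M2)/6=-514/63
seg 2: a=-5, c=M2/2=334/63, d=(M3−M2)/(6·3)=-334/567, b=Δ2−h2·(2M2+M3)/6=-521/63
t_q=11/2 → seg 2, τ=3/2; S=-5+-521/63·τ+334/63·τ²+-334/567·τ³=-209/28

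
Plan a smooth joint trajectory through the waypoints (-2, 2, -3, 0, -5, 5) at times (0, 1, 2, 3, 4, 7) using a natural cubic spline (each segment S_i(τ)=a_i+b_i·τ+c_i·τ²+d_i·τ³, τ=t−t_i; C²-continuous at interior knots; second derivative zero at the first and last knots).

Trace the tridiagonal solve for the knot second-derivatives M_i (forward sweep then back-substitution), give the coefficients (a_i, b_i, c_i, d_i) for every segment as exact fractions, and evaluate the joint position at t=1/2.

Δ: Δ0=4, Δ1=-5, Δ2=3, Δ3=-5, Δ4=10/3
row 1: diag=4, rhs=-54; c'=1/4, d'=-27/2
row 2: denom=4−1·1/4=15/4; d'=(48−1·-27/2)/(15/4)=82/5
row 3: denom=4−1·4/15=56/15; d'=(-48−1·82/5)/(56/15)=-69/4
row 4: denom=8−1·15/56=433/56; d'=(50−1·-69/4)/(433/56)=3766/433
back: M4=3766/433
back: M3=-69/4−15/56·3766/433=-8478/433
back: M2=82/5−4/15·-8478/433=9362/433
back: M1=-27/2−1/4·9362/433=-8186/433
M: M0=0, M1=-8186/433, M2=9362/433, M3=-8478/433, M4=3766/433, M5=0
seg 0: a=-2, c=M0/2=0, d=(M1−M0)/(6·1)=-4093/1299, b=Δ0−h0·(2M0+M1)/6=9289/1299
seg 1: a=2, c=M1/2=-4093/433, d=(M2−M1)/(6·1)=8774/1299, b=Δ1−h1·(2M1+M2)/6=-2990/1299
seg 2: a=-3, c=M2/2=4681/433, d=(M3−M2)/(6·1)=-8920/1299, b=Δ2−h2·(2M2+M3)/6=-1226/1299
seg 3: a=0, c=M3/2=-4239/433, d=(M4−M3)/(6·1)=6122/1299, b=Δ3−h3·(2M3+M4)/6=100/1299
seg 4: a=-5, c=M4/2=1883/433, d=(M5−M4)/(6·3)=-1883/3897, b=Δ4−h4·(2M4+M5)/6=-6968/1299
t_q=1/2 → seg 0, τ=1/2; S=-2+9289/1299·τ+0·τ²+-4093/1299·τ³=4093/3464

  seg 0: a=-2 b=9289/1299 c=0 d=-4093/1299
  seg 1: a=2 b=-2990/1299 c=-4093/433 d=8774/1299
  seg 2: a=-3 b=-1226/1299 c=4681/433 d=-8920/1299
  seg 3: a=0 b=100/1299 c=-4239/433 d=6122/1299
  seg 4: a=-5 b=-6968/1299 c=1883/433 d=-1883/3897
S(1/2) = 4093/3464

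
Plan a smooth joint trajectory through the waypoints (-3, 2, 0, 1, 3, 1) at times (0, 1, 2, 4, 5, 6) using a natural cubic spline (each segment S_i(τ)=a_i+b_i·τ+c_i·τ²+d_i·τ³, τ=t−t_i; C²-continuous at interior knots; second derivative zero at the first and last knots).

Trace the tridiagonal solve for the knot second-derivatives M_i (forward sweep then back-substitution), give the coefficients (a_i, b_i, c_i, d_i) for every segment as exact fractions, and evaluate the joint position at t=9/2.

Δ: Δ0=5, Δ1=-2, Δ2=1/2, Δ3=2, Δ4=-2
row 1: diag=4, rhs=-42; c'=1/4, d'=-21/2
row 2: denom=6−1·1/4=23/4; d'=(15−1·-21/2)/(23/4)=102/23
row 3: denom=6−2·8/23=122/23; d'=(9−2·102/23)/(122/23)=3/122
row 4: denom=4−1·23/122=465/122; d'=(-24−1·3/122)/(465/122)=-977/155
back: M4=-977/155
back: M3=3/122−23/122·-977/155=188/155
back: M2=102/23−8/23·188/155=622/155
back: M1=-21/2−1/4·622/155=-1783/155
M: M0=0, M1=-1783/155, M2=622/155, M3=188/155, M4=-977/155, M5=0
seg 0: a=-3, c=M0/2=0, d=(M1−M0)/(6·1)=-1783/930, b=Δ0−h0·(2M0+M1)/6=6433/930
seg 1: a=2, c=M1/2=-1783/310, d=(M2−M1)/(6·1)=481/186, b=Δ1−h1·(2M1+M2)/6=542/465
seg 2: a=0, c=M2/2=311/155, d=(M3−M2)/(6·2)=-7/30, b=Δ2−h2·(2M2+M3)/6=-2399/930
seg 3: a=1, c=M3/2=94/155, d=(M4−M3)/(6·1)=-233/186, b=Δ3−h3·(2M3+M4)/6=2461/930
seg 4: a=3, c=M4/2=-977/310, d=(M5−M4)/(6·1)=977/930, b=Δ4−h4·(2M4+M5)/6=47/465
t_q=9/2 → seg 3, τ=1/2; S=1+2461/930·τ+94/155·τ²+-233/186·τ³=5749/2480

  seg 0: a=-3 b=6433/930 c=0 d=-1783/930
  seg 1: a=2 b=542/465 c=-1783/310 d=481/186
  seg 2: a=0 b=-2399/930 c=311/155 d=-7/30
  seg 3: a=1 b=2461/930 c=94/155 d=-233/186
  seg 4: a=3 b=47/465 c=-977/310 d=977/930
S(9/2) = 5749/2480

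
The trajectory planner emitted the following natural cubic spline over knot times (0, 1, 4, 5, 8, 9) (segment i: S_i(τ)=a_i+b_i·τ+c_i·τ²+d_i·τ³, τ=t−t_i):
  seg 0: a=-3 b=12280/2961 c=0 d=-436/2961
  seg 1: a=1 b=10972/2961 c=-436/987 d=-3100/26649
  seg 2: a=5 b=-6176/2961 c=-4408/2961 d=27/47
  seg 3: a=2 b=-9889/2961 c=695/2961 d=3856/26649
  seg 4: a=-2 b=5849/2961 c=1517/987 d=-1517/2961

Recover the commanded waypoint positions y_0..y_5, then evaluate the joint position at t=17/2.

y_0=-3 y_1=1 y_2=5 y_3=2 y_4=-2 y_5=1
S(17/2) = -5465/7896

y_0 = S_0(0) = a_0 = -3
y_1 = S_1(0) = a_1 = 1
y_2 = S_2(0) = a_2 = 5
y_3 = S_3(0) = a_3 = 2
y_4 = S_4(0) = a_4 = -2
y_5 = S_4(1) = 1
t_q=17/2 is in segment 4 (τ=1/2); S_4(τ)=-5465/7896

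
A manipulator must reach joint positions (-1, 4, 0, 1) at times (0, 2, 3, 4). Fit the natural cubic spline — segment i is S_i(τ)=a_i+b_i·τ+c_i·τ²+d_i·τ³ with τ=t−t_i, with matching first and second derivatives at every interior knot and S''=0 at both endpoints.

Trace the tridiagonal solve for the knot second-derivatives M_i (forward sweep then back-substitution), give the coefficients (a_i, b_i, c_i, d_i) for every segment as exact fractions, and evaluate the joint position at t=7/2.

  seg 0: a=-1 b=239/46 c=0 d=-31/46
  seg 1: a=4 b=-133/46 c=-93/23 d=135/46
  seg 2: a=0 b=-50/23 c=219/46 d=-73/46
S(7/2) = -35/368

Δ: Δ0=5/2, Δ1=-4, Δ2=1
row 1: diag=6, rhs=-39; c'=1/6, d'=-13/2
row 2: denom=4−1·1/6=23/6; d'=(30−1·-13/2)/(23/6)=219/23
back: M2=219/23
back: M1=-13/2−1/6·219/23=-186/23
M: M0=0, M1=-186/23, M2=219/23, M3=0
seg 0: a=-1, c=M0/2=0, d=(M1−M0)/(6·2)=-31/46, b=Δ0−h0·(2M0+M1)/6=239/46
seg 1: a=4, c=M1/2=-93/23, d=(M2−M1)/(6·1)=135/46, b=Δ1−h1·(2M1+M2)/6=-133/46
seg 2: a=0, c=M2/2=219/46, d=(M3−M2)/(6·1)=-73/46, b=Δ2−h2·(2M2+M3)/6=-50/23
t_q=7/2 → seg 2, τ=1/2; S=0+-50/23·τ+219/46·τ²+-73/46·τ³=-35/368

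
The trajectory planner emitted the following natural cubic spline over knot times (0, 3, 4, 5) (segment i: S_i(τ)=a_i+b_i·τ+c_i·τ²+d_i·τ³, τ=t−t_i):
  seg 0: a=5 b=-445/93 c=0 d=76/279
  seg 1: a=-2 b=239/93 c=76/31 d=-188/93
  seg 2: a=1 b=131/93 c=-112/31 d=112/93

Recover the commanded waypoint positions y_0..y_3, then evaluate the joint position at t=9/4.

y_0=5 y_1=-2 y_2=1 y_3=0
S(9/4) = -1321/496

y_0 = S_0(0) = a_0 = 5
y_1 = S_1(0) = a_1 = -2
y_2 = S_2(0) = a_2 = 1
y_3 = S_2(1) = 0
t_q=9/4 is in segment 0 (τ=9/4); S_0(τ)=-1321/496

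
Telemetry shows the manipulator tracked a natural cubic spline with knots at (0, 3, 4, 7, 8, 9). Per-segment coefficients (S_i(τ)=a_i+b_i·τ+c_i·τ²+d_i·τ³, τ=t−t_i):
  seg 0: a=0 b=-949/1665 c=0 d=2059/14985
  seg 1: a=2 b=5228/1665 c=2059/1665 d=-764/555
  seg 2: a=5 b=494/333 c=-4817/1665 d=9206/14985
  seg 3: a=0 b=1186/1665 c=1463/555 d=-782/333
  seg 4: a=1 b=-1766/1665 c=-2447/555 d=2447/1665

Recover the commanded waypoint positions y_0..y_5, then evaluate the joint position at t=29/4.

y_0 = S_0(0) = a_0 = 0
y_1 = S_1(0) = a_1 = 2
y_2 = S_2(0) = a_2 = 5
y_3 = S_3(0) = a_3 = 0
y_4 = S_4(0) = a_4 = 1
y_5 = S_4(1) = -3
t_q=29/4 is in segment 3 (τ=1/4); S_3(τ)=5437/17760

y_0=0 y_1=2 y_2=5 y_3=0 y_4=1 y_5=-3
S(29/4) = 5437/17760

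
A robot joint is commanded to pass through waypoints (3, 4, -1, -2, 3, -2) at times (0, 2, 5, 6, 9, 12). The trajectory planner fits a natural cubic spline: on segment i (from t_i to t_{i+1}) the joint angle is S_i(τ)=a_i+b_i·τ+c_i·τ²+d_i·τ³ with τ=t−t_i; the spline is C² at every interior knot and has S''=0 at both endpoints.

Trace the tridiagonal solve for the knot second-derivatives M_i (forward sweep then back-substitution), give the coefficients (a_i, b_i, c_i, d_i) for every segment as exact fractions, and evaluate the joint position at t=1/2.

Δ: Δ0=1/2, Δ1=-5/3, Δ2=-1, Δ3=5/3, Δ4=-5/3
row 1: diag=10, rhs=-13; c'=3/10, d'=-13/10
row 2: denom=8−3·3/10=71/10; d'=(4−3·-13/10)/(71/10)=79/71
row 3: denom=8−1·10/71=558/71; d'=(16−1·79/71)/(558/71)=1057/558
row 4: denom=12−3·71/186=673/62; d'=(-20−3·1057/558)/(673/62)=-4777/2019
back: M4=-4777/2019
back: M3=1057/558−71/186·-4777/2019=5648/2019
back: M2=79/71−10/71·5648/2019=1451/2019
back: M1=-13/10−3/10·1451/2019=-1020/673
M: M0=0, M1=-1020/673, M2=1451/2019, M3=5648/2019, M4=-4777/2019, M5=0
seg 0: a=3, c=M0/2=0, d=(M1−M0)/(6·2)=-85/673, b=Δ0−h0·(2M0+M1)/6=1353/1346
seg 1: a=4, c=M1/2=-510/673, d=(M2−M1)/(6·3)=4511/36342, b=Δ1−h1·(2M1+M2)/6=-687/1346
seg 2: a=-1, c=M2/2=1451/4038, d=(M3−M2)/(6·1)=1399/4038, b=Δ2−h2·(2M2+M3)/6=-1148/673
seg 3: a=-2, c=M3/2=2824/2019, d=(M4−M3)/(6·3)=-3475/12114, b=Δ3−h3·(2M3+M4)/6=211/4038
seg 4: a=3, c=M4/2=-4777/4038, d=(M5−M4)/(6·3)=4777/36342, b=Δ4−h4·(2M4+M5)/6=1412/2019
t_q=1/2 → seg 0, τ=1/2; S=3+1353/1346·τ+0·τ²+-85/673·τ³=18773/5384

  seg 0: a=3 b=1353/1346 c=0 d=-85/673
  seg 1: a=4 b=-687/1346 c=-510/673 d=4511/36342
  seg 2: a=-1 b=-1148/673 c=1451/4038 d=1399/4038
  seg 3: a=-2 b=211/4038 c=2824/2019 d=-3475/12114
  seg 4: a=3 b=1412/2019 c=-4777/4038 d=4777/36342
S(1/2) = 18773/5384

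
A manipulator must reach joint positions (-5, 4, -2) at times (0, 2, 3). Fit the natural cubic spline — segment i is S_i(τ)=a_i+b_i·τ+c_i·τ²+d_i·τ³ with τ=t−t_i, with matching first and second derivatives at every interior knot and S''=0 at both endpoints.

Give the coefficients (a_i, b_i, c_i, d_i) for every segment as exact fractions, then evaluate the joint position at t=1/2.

  seg 0: a=-5 b=8 c=0 d=-7/8
  seg 1: a=4 b=-5/2 c=-21/4 d=7/4
S(1/2) = -71/64

Δ: Δ0=9/2, Δ1=-6
row 1: diag=6, rhs=-63; c'=1/6, d'=-21/2
back: M1=-21/2
M: M0=0, M1=-21/2, M2=0
seg 0: a=-5, c=M0/2=0, d=(M1−M0)/(6·2)=-7/8, b=Δ0−h0·(2M0+M1)/6=8
seg 1: a=4, c=M1/2=-21/4, d=(M2−M1)/(6·1)=7/4, b=Δ1−h1·(2M1+M2)/6=-5/2
t_q=1/2 → seg 0, τ=1/2; S=-5+8·τ+0·τ²+-7/8·τ³=-71/64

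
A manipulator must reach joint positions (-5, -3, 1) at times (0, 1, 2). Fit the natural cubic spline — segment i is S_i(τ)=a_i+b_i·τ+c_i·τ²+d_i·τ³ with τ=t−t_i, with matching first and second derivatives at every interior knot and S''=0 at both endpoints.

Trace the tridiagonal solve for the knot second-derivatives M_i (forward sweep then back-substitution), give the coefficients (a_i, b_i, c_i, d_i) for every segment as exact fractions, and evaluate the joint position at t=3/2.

Δ: Δ0=2, Δ1=4
row 1: diag=4, rhs=12; c'=1/4, d'=3
back: M1=3
M: M0=0, M1=3, M2=0
seg 0: a=-5, c=M0/2=0, d=(M1−M0)/(6·1)=1/2, b=Δ0−h0·(2M0+M1)/6=3/2
seg 1: a=-3, c=M1/2=3/2, d=(M2−M1)/(6·1)=-1/2, b=Δ1−h1·(2M1+M2)/6=3
t_q=3/2 → seg 1, τ=1/2; S=-3+3·τ+3/2·τ²+-1/2·τ³=-19/16

  seg 0: a=-5 b=3/2 c=0 d=1/2
  seg 1: a=-3 b=3 c=3/2 d=-1/2
S(3/2) = -19/16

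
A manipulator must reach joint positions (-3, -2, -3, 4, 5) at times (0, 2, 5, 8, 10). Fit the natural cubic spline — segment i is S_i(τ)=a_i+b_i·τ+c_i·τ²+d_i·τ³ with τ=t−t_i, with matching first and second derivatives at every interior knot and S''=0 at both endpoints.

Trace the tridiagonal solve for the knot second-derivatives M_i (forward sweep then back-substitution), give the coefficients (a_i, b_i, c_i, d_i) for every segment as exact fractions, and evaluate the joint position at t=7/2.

Δ: Δ0=1/2, Δ1=-1/3, Δ2=7/3, Δ3=1/2
row 1: diag=10, rhs=-5; c'=3/10, d'=-1/2
row 2: denom=12−3·3/10=111/10; d'=(16−3·-1/2)/(111/10)=175/111
row 3: denom=10−3·10/37=340/37; d'=(-11−3·175/111)/(340/37)=-291/170
back: M3=-291/170
back: M2=175/111−10/37·-291/170=104/51
back: M1=-1/2−3/10·104/51=-189/170
M: M0=0, M1=-189/170, M2=104/51, M3=-291/170, M4=0
seg 0: a=-3, c=M0/2=0, d=(M1−M0)/(6·2)=-63/680, b=Δ0−h0·(2M0+M1)/6=74/85
seg 1: a=-2, c=M1/2=-189/340, d=(M2−M1)/(6·3)=1607/9180, b=Δ1−h1·(2M1+M2)/6=-41/170
seg 2: a=-3, c=M2/2=52/51, d=(M3−M2)/(6·3)=-1913/9180, b=Δ2−h2·(2M2+M3)/6=23/20
seg 3: a=4, c=M3/2=-291/340, d=(M4−M3)/(6·2)=97/680, b=Δ3−h3·(2M3+M4)/6=279/170
t_q=7/2 → seg 1, τ=3/2; S=-2+-41/170·τ+-189/340·τ²+1607/9180·τ³=-8219/2720

  seg 0: a=-3 b=74/85 c=0 d=-63/680
  seg 1: a=-2 b=-41/170 c=-189/340 d=1607/9180
  seg 2: a=-3 b=23/20 c=52/51 d=-1913/9180
  seg 3: a=4 b=279/170 c=-291/340 d=97/680
S(7/2) = -8219/2720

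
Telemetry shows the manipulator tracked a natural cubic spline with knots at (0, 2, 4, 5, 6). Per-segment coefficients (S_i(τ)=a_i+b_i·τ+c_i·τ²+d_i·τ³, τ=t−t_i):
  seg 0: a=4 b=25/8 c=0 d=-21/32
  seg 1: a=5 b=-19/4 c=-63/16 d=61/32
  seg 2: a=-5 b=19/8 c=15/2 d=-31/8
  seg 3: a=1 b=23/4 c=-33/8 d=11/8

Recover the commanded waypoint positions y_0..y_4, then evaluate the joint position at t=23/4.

y_0 = S_0(0) = a_0 = 4
y_1 = S_1(0) = a_1 = 5
y_2 = S_2(0) = a_2 = -5
y_3 = S_3(0) = a_3 = 1
y_4 = S_3(1) = 4
t_q=23/4 is in segment 3 (τ=3/4); S_3(τ)=1829/512

y_0=4 y_1=5 y_2=-5 y_3=1 y_4=4
S(23/4) = 1829/512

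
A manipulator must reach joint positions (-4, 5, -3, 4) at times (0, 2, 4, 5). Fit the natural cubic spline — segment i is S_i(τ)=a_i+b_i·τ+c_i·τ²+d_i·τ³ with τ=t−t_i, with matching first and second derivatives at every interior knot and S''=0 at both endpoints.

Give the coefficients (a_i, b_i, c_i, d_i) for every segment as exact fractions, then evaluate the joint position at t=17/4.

  seg 0: a=-4 b=86/11 c=0 d=-73/88
  seg 1: a=5 b=-47/22 c=-219/44 d=89/44
  seg 2: a=-3 b=49/22 c=315/44 d=-105/44
S(17/4) = -5725/2816

Δ: Δ0=9/2, Δ1=-4, Δ2=7
row 1: diag=8, rhs=-51; c'=1/4, d'=-51/8
row 2: denom=6−2·1/4=11/2; d'=(66−2·-51/8)/(11/2)=315/22
back: M2=315/22
back: M1=-51/8−1/4·315/22=-219/22
M: M0=0, M1=-219/22, M2=315/22, M3=0
seg 0: a=-4, c=M0/2=0, d=(M1−M0)/(6·2)=-73/88, b=Δ0−h0·(2M0+M1)/6=86/11
seg 1: a=5, c=M1/2=-219/44, d=(M2−M1)/(6·2)=89/44, b=Δ1−h1·(2M1+M2)/6=-47/22
seg 2: a=-3, c=M2/2=315/44, d=(M3−M2)/(6·1)=-105/44, b=Δ2−h2·(2M2+M3)/6=49/22
t_q=17/4 → seg 2, τ=1/4; S=-3+49/22·τ+315/44·τ²+-105/44·τ³=-5725/2816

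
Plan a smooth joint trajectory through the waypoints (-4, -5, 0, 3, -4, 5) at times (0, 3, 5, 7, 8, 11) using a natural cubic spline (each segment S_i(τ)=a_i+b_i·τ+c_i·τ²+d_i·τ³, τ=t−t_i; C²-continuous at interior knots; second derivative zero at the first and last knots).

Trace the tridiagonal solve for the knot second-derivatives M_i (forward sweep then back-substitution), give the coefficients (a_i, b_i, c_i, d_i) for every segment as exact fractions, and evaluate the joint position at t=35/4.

Δ: Δ0=-1/3, Δ1=5/2, Δ2=3/2, Δ3=-7, Δ4=3
row 1: diag=10, rhs=17; c'=1/5, d'=17/10
row 2: denom=8−2·1/5=38/5; d'=(-6−2·17/10)/(38/5)=-47/38
row 3: denom=6−2·5/19=104/19; d'=(-51−2·-47/38)/(104/19)=-461/52
row 4: denom=8−1·19/104=813/104; d'=(60−1·-461/52)/(813/104)=7162/813
back: M4=7162/813
back: M3=-461/52−19/104·7162/813=-8516/813
back: M2=-47/38−5/19·-8516/813=2471/1626
back: M1=17/10−1/5·2471/1626=1135/813
M: M0=0, M1=1135/813, M2=2471/1626, M3=-8516/813, M4=7162/813, M5=0
seg 0: a=-4, c=M0/2=0, d=(M1−M0)/(6·3)=1135/14634, b=Δ0−h0·(2M0+M1)/6=-559/542
seg 1: a=-5, c=M1/2=1135/1626, d=(M2−M1)/(6·2)=67/6504, b=Δ1−h1·(2M1+M2)/6=288/271
seg 2: a=0, c=M2/2=2471/3252, d=(M3−M2)/(6·2)=-2167/2168, b=Δ2−h2·(2M2+M3)/6=6469/1626
seg 3: a=3, c=M3/2=-4258/813, d=(M4−M3)/(6·1)=871/271, b=Δ3−h3·(2M3+M4)/6=-4046/813
seg 4: a=-4, c=M4/2=3581/813, d=(M5−M4)/(6·3)=-3581/7317, b=Δ4−h4·(2M4+M5)/6=-4723/813
t_q=35/4 → seg 4, τ=3/4; S=-4+-4723/813·τ+3581/813·τ²+-3581/7317·τ³=-105553/17344

  seg 0: a=-4 b=-559/542 c=0 d=1135/14634
  seg 1: a=-5 b=288/271 c=1135/1626 d=67/6504
  seg 2: a=0 b=6469/1626 c=2471/3252 d=-2167/2168
  seg 3: a=3 b=-4046/813 c=-4258/813 d=871/271
  seg 4: a=-4 b=-4723/813 c=3581/813 d=-3581/7317
S(35/4) = -105553/17344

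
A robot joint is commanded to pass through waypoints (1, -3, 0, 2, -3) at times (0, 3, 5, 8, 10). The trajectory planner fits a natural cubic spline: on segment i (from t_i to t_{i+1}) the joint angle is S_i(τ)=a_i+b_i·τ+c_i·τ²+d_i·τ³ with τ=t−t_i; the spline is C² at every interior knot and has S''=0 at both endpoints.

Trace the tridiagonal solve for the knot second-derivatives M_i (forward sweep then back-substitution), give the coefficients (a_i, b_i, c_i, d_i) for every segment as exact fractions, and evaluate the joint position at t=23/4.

Δ: Δ0=-4/3, Δ1=3/2, Δ2=2/3, Δ3=-5/2
row 1: diag=10, rhs=17; c'=1/5, d'=17/10
row 2: denom=10−2·1/5=48/5; d'=(-5−2·17/10)/(48/5)=-7/8
row 3: denom=10−3·5/16=145/16; d'=(-19−3·-7/8)/(145/16)=-262/145
back: M3=-262/145
back: M2=-7/8−5/16·-262/145=-9/29
back: M1=17/10−1/5·-9/29=511/290
M: M0=0, M1=511/290, M2=-9/29, M3=-262/145, M4=0
seg 0: a=1, c=M0/2=0, d=(M1−M0)/(6·3)=511/5220, b=Δ0−h0·(2M0+M1)/6=-3853/1740
seg 1: a=-3, c=M1/2=511/580, d=(M2−M1)/(6·2)=-601/3480, b=Δ1−h1·(2M1+M2)/6=373/870
seg 2: a=0, c=M2/2=-9/58, d=(M3−M2)/(6·3)=-217/2610, b=Δ2−h2·(2M2+M3)/6=818/435
seg 3: a=2, c=M3/2=-131/145, d=(M4−M3)/(6·2)=131/870, b=Δ3−h3·(2M3+M4)/6=-1127/870
t_q=23/4 → seg 2, τ=3/4; S=0+818/435·τ+-9/58·τ²+-217/2610·τ³=4781/3712

  seg 0: a=1 b=-3853/1740 c=0 d=511/5220
  seg 1: a=-3 b=373/870 c=511/580 d=-601/3480
  seg 2: a=0 b=818/435 c=-9/58 d=-217/2610
  seg 3: a=2 b=-1127/870 c=-131/145 d=131/870
S(23/4) = 4781/3712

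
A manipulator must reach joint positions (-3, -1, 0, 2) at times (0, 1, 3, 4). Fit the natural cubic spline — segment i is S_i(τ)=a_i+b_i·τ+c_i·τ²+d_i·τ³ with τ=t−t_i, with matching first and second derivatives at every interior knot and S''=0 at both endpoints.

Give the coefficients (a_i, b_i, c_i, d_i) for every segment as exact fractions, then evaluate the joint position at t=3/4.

  seg 0: a=-3 b=19/8 c=0 d=-3/8
  seg 1: a=-1 b=5/4 c=-9/8 d=3/8
  seg 2: a=0 b=5/4 c=9/8 d=-3/8
S(3/4) = -705/512

Δ: Δ0=2, Δ1=1/2, Δ2=2
row 1: diag=6, rhs=-9; c'=1/3, d'=-3/2
row 2: denom=6−2·1/3=16/3; d'=(9−2·-3/2)/(16/3)=9/4
back: M2=9/4
back: M1=-3/2−1/3·9/4=-9/4
M: M0=0, M1=-9/4, M2=9/4, M3=0
seg 0: a=-3, c=M0/2=0, d=(M1−M0)/(6·1)=-3/8, b=Δ0−h0·(2M0+M1)/6=19/8
seg 1: a=-1, c=M1/2=-9/8, d=(M2−M1)/(6·2)=3/8, b=Δ1−h1·(2M1+M2)/6=5/4
seg 2: a=0, c=M2/2=9/8, d=(M3−M2)/(6·1)=-3/8, b=Δ2−h2·(2M2+M3)/6=5/4
t_q=3/4 → seg 0, τ=3/4; S=-3+19/8·τ+0·τ²+-3/8·τ³=-705/512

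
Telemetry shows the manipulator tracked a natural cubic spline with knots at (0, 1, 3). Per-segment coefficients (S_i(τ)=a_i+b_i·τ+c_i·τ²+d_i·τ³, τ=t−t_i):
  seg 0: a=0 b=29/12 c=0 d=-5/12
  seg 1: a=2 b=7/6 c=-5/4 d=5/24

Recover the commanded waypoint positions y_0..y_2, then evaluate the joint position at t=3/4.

y_0=0 y_1=2 y_2=1
S(3/4) = 419/256

y_0 = S_0(0) = a_0 = 0
y_1 = S_1(0) = a_1 = 2
y_2 = S_1(2) = 1
t_q=3/4 is in segment 0 (τ=3/4); S_0(τ)=419/256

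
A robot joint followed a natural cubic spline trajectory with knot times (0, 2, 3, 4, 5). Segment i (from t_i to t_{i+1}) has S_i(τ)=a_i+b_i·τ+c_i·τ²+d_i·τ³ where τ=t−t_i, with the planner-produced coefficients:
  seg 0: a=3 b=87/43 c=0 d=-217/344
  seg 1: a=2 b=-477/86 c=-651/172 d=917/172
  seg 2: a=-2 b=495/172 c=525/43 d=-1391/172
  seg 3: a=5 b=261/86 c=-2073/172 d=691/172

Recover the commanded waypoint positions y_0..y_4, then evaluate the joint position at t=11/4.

y_0=3 y_1=2 y_2=-2 y_3=5 y_4=0
S(11/4) = -22453/11008

y_0 = S_0(0) = a_0 = 3
y_1 = S_1(0) = a_1 = 2
y_2 = S_2(0) = a_2 = -2
y_3 = S_3(0) = a_3 = 5
y_4 = S_3(1) = 0
t_q=11/4 is in segment 1 (τ=3/4); S_1(τ)=-22453/11008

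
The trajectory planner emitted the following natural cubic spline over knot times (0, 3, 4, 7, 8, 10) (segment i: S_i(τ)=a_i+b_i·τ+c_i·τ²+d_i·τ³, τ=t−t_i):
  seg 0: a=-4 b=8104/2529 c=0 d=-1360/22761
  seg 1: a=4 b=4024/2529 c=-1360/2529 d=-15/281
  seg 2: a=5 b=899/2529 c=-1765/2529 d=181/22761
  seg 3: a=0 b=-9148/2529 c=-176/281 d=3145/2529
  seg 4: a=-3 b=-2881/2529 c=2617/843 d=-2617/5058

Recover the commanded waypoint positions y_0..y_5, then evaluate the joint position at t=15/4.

y_0 = S_0(0) = a_0 = -4
y_1 = S_1(0) = a_1 = 4
y_2 = S_2(0) = a_2 = 5
y_3 = S_3(0) = a_3 = 0
y_4 = S_4(0) = a_4 = -3
y_5 = S_4(2) = 3
t_q=15/4 is in segment 1 (τ=3/4); S_1(τ)=262657/53952

y_0=-4 y_1=4 y_2=5 y_3=0 y_4=-3 y_5=3
S(15/4) = 262657/53952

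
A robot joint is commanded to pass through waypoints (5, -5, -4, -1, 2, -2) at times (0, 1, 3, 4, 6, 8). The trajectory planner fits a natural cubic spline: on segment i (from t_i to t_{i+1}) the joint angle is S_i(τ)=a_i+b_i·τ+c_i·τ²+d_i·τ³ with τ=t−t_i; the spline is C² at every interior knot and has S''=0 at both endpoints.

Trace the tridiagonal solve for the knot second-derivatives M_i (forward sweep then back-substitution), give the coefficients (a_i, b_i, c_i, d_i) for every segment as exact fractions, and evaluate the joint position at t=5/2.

  seg 0: a=5 b=-8029/680 c=0 d=1229/680
  seg 1: a=-5 b=-2171/340 c=3687/680 d=-673/680
  seg 2: a=-4 b=233/68 c=-351/680 d=61/680
  seg 3: a=-1 b=1811/680 c=-21/85 d=-91/544
  seg 4: a=2 b=-113/340 c=-1701/1360 d=567/2720
S(5/2) = -31109/5440

Δ: Δ0=-10, Δ1=1/2, Δ2=3, Δ3=3/2, Δ4=-2
row 1: diag=6, rhs=63; c'=1/3, d'=21/2
row 2: denom=6−2·1/3=16/3; d'=(15−2·21/2)/(16/3)=-9/8
row 3: denom=6−1·3/16=93/16; d'=(-9−1·-9/8)/(93/16)=-42/31
row 4: denom=8−2·32/93=680/93; d'=(-21−2·-42/31)/(680/93)=-1701/680
back: M4=-1701/680
back: M3=-42/31−32/93·-1701/680=-42/85
back: M2=-9/8−3/16·-42/85=-351/340
back: M1=21/2−1/3·-351/340=3687/340
M: M0=0, M1=3687/340, M2=-351/340, M3=-42/85, M4=-1701/680, M5=0
seg 0: a=5, c=M0/2=0, d=(M1−M0)/(6·1)=1229/680, b=Δ0−h0·(2M0+M1)/6=-8029/680
seg 1: a=-5, c=M1/2=3687/680, d=(M2−M1)/(6·2)=-673/680, b=Δ1−h1·(2M1+M2)/6=-2171/340
seg 2: a=-4, c=M2/2=-351/680, d=(M3−M2)/(6·1)=61/680, b=Δ2−h2·(2M2+M3)/6=233/68
seg 3: a=-1, c=M3/2=-21/85, d=(M4−M3)/(6·2)=-91/544, b=Δ3−h3·(2M3+M4)/6=1811/680
seg 4: a=2, c=M4/2=-1701/1360, d=(M5−M4)/(6·2)=567/2720, b=Δ4−h4·(2M4+M5)/6=-113/340
t_q=5/2 → seg 1, τ=3/2; S=-5+-2171/340·τ+3687/680·τ²+-673/680·τ³=-31109/5440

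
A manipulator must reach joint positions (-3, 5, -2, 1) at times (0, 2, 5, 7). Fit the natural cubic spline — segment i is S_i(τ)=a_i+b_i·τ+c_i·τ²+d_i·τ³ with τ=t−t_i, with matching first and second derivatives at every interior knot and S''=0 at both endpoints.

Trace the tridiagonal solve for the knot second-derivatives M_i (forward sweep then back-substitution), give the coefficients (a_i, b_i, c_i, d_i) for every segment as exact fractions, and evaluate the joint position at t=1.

  seg 0: a=-3 b=1541/273 c=0 d=-449/1092
  seg 1: a=5 b=194/273 c=-449/182 d=61/126
  seg 2: a=-2 b=-557/546 c=172/91 d=-86/273
S(1) = 813/364

Δ: Δ0=4, Δ1=-7/3, Δ2=3/2
row 1: diag=10, rhs=-38; c'=3/10, d'=-19/5
row 2: denom=10−3·3/10=91/10; d'=(23−3·-19/5)/(91/10)=344/91
back: M2=344/91
back: M1=-19/5−3/10·344/91=-449/91
M: M0=0, M1=-449/91, M2=344/91, M3=0
seg 0: a=-3, c=M0/2=0, d=(M1−M0)/(6·2)=-449/1092, b=Δ0−h0·(2M0+M1)/6=1541/273
seg 1: a=5, c=M1/2=-449/182, d=(M2−M1)/(6·3)=61/126, b=Δ1−h1·(2M1+M2)/6=194/273
seg 2: a=-2, c=M2/2=172/91, d=(M3−M2)/(6·2)=-86/273, b=Δ2−h2·(2M2+M3)/6=-557/546
t_q=1 → seg 0, τ=1; S=-3+1541/273·τ+0·τ²+-449/1092·τ³=813/364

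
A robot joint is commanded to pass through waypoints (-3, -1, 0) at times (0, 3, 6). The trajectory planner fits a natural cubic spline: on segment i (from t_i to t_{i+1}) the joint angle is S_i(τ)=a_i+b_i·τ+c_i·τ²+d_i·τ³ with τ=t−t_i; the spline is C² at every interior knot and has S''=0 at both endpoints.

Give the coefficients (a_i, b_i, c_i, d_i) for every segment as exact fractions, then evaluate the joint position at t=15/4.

Δ: Δ0=2/3, Δ1=1/3
row 1: diag=12, rhs=-2; c'=1/4, d'=-1/6
back: M1=-1/6
M: M0=0, M1=-1/6, M2=0
seg 0: a=-3, c=M0/2=0, d=(M1−M0)/(6·3)=-1/108, b=Δ0−h0·(2M0+M1)/6=3/4
seg 1: a=-1, c=M1/2=-1/12, d=(M2−M1)/(6·3)=1/108, b=Δ1−h1·(2M1+M2)/6=1/2
t_q=15/4 → seg 1, τ=3/4; S=-1+1/2·τ+-1/12·τ²+1/108·τ³=-171/256

  seg 0: a=-3 b=3/4 c=0 d=-1/108
  seg 1: a=-1 b=1/2 c=-1/12 d=1/108
S(15/4) = -171/256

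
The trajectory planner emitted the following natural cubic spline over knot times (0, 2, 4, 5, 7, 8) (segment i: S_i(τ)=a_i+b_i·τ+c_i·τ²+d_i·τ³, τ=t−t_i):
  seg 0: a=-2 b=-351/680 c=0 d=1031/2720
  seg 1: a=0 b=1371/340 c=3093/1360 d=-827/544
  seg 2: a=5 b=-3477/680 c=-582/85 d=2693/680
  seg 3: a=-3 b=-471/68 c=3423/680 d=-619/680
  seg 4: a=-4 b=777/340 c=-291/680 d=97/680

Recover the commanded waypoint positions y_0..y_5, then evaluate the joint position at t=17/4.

y_0 = S_0(0) = a_0 = -2
y_1 = S_1(0) = a_1 = 0
y_2 = S_2(0) = a_2 = 5
y_3 = S_3(0) = a_3 = -3
y_4 = S_4(0) = a_4 = -4
y_5 = S_4(1) = -2
t_q=17/4 is in segment 2 (τ=1/4); S_2(τ)=146037/43520

y_0=-2 y_1=0 y_2=5 y_3=-3 y_4=-4 y_5=-2
S(17/4) = 146037/43520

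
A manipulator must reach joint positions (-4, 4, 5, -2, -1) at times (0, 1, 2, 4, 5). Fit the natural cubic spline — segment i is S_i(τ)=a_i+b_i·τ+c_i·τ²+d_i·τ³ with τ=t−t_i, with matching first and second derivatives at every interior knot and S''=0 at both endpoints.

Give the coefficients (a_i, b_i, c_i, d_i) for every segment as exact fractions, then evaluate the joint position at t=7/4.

  seg 0: a=-4 b=582/61 c=0 d=-94/61
  seg 1: a=4 b=300/61 c=-282/61 d=43/61
  seg 2: a=5 b=-135/61 c=-153/61 d=455/488
  seg 3: a=-2 b=-129/122 c=753/244 d=-251/244
S(7/4) = 21025/3904

Δ: Δ0=8, Δ1=1, Δ2=-7/2, Δ3=1
row 1: diag=4, rhs=-42; c'=1/4, d'=-21/2
row 2: denom=6−1·1/4=23/4; d'=(-27−1·-21/2)/(23/4)=-66/23
row 3: denom=6−2·8/23=122/23; d'=(27−2·-66/23)/(122/23)=753/122
back: M3=753/122
back: M2=-66/23−8/23·753/122=-306/61
back: M1=-21/2−1/4·-306/61=-564/61
M: M0=0, M1=-564/61, M2=-306/61, M3=753/122, M4=0
seg 0: a=-4, c=M0/2=0, d=(M1−M0)/(6·1)=-94/61, b=Δ0−h0·(2M0+M1)/6=582/61
seg 1: a=4, c=M1/2=-282/61, d=(M2−M1)/(6·1)=43/61, b=Δ1−h1·(2M1+M2)/6=300/61
seg 2: a=5, c=M2/2=-153/61, d=(M3−M2)/(6·2)=455/488, b=Δ2−h2·(2M2+M3)/6=-135/61
seg 3: a=-2, c=M3/2=753/244, d=(M4−M3)/(6·1)=-251/244, b=Δ3−h3·(2M3+M4)/6=-129/122
t_q=7/4 → seg 1, τ=3/4; S=4+300/61·τ+-282/61·τ²+43/61·τ³=21025/3904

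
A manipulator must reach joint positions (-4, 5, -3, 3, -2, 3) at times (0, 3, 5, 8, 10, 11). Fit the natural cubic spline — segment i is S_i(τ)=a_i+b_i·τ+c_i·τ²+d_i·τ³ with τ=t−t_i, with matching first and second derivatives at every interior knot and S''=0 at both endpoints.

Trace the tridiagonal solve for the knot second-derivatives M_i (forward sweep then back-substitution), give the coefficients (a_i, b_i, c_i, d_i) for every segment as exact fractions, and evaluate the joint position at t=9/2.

Δ: Δ0=3, Δ1=-4, Δ2=2, Δ3=-5/2, Δ4=5
row 1: diag=10, rhs=-42; c'=1/5, d'=-21/5
row 2: denom=10−2·1/5=48/5; d'=(36−2·-21/5)/(48/5)=37/8
row 3: denom=10−3·5/16=145/16; d'=(-27−3·37/8)/(145/16)=-654/145
row 4: denom=6−2·32/145=806/145; d'=(45−2·-654/145)/(806/145)=7833/806
back: M4=7833/806
back: M3=-654/145−32/145·7833/806=-2682/403
back: M2=37/8−5/16·-2682/403=2702/403
back: M1=-21/5−1/5·2702/403=-2233/403
M: M0=0, M1=-2233/403, M2=2702/403, M3=-2682/403, M4=7833/806, M5=0
seg 0: a=-4, c=M0/2=0, d=(M1−M0)/(6·3)=-2233/7254, b=Δ0−h0·(2M0+M1)/6=4651/806
seg 1: a=5, c=M1/2=-2233/806, d=(M2−M1)/(6·2)=1645/1612, b=Δ1−h1·(2M1+M2)/6=-1024/403
seg 2: a=-3, c=M2/2=1351/403, d=(M3−M2)/(6·3)=-2692/3627, b=Δ2−h2·(2M2+M3)/6=-555/403
seg 3: a=3, c=M3/2=-1341/403, d=(M4−M3)/(6·2)=4399/3224, b=Δ3−h3·(2M3+M4)/6=-525/403
seg 4: a=-2, c=M4/2=7833/1612, d=(M5−M4)/(6·1)=-2611/1612, b=Δ4−h4·(2M4+M5)/6=1419/806
t_q=9/2 → seg 1, τ=3/2; S=5+-1024/403·τ+-2233/806·τ²+1645/1612·τ³=-20645/12896

  seg 0: a=-4 b=4651/806 c=0 d=-2233/7254
  seg 1: a=5 b=-1024/403 c=-2233/806 d=1645/1612
  seg 2: a=-3 b=-555/403 c=1351/403 d=-2692/3627
  seg 3: a=3 b=-525/403 c=-1341/403 d=4399/3224
  seg 4: a=-2 b=1419/806 c=7833/1612 d=-2611/1612
S(9/2) = -20645/12896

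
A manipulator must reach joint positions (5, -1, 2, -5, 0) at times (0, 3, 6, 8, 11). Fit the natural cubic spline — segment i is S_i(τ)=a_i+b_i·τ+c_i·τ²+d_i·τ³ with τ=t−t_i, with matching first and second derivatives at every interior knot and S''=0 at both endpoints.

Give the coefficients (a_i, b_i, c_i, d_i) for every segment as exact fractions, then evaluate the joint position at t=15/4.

  seg 0: a=5 b=-581/177 c=0 d=227/1593
  seg 1: a=-1 b=100/177 c=227/177 d=-604/1593
  seg 2: a=2 b=-350/177 c=-377/177 d=323/472
  seg 3: a=-5 b=-809/354 c=1399/708 d=-1399/6372
S(15/4) = -7/472

Δ: Δ0=-2, Δ1=1, Δ2=-7/2, Δ3=5/3
row 1: diag=12, rhs=18; c'=1/4, d'=3/2
row 2: denom=10−3·1/4=37/4; d'=(-27−3·3/2)/(37/4)=-126/37
row 3: denom=10−2·8/37=354/37; d'=(31−2·-126/37)/(354/37)=1399/354
back: M3=1399/354
back: M2=-126/37−8/37·1399/354=-754/177
back: M1=3/2−1/4·-754/177=454/177
M: M0=0, M1=454/177, M2=-754/177, M3=1399/354, M4=0
seg 0: a=5, c=M0/2=0, d=(M1−M0)/(6·3)=227/1593, b=Δ0−h0·(2M0+M1)/6=-581/177
seg 1: a=-1, c=M1/2=227/177, d=(M2−M1)/(6·3)=-604/1593, b=Δ1−h1·(2M1+M2)/6=100/177
seg 2: a=2, c=M2/2=-377/177, d=(M3−M2)/(6·2)=323/472, b=Δ2−h2·(2M2+M3)/6=-350/177
seg 3: a=-5, c=M3/2=1399/708, d=(M4−M3)/(6·3)=-1399/6372, b=Δ3−h3·(2M3+M4)/6=-809/354
t_q=15/4 → seg 1, τ=3/4; S=-1+100/177·τ+227/177·τ²+-604/1593·τ³=-7/472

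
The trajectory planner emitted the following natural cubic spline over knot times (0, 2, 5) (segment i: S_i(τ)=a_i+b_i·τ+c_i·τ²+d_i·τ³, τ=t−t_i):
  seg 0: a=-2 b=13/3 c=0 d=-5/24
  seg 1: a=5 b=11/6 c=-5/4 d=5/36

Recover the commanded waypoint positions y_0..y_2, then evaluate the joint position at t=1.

y_0 = S_0(0) = a_0 = -2
y_1 = S_1(0) = a_1 = 5
y_2 = S_1(3) = 3
t_q=1 is in segment 0 (τ=1); S_0(τ)=17/8

y_0=-2 y_1=5 y_2=3
S(1) = 17/8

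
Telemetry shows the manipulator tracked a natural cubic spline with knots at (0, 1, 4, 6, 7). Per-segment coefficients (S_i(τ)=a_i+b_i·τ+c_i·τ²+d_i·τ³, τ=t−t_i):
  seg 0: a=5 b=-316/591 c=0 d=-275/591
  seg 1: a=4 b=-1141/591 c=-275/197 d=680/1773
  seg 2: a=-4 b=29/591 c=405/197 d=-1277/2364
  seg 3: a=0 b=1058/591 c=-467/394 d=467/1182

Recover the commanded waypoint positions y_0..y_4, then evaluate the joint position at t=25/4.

y_0=5 y_1=4 y_2=-4 y_3=0 y_4=1
S(25/4) = 9573/25216

y_0 = S_0(0) = a_0 = 5
y_1 = S_1(0) = a_1 = 4
y_2 = S_2(0) = a_2 = -4
y_3 = S_3(0) = a_3 = 0
y_4 = S_3(1) = 1
t_q=25/4 is in segment 3 (τ=1/4); S_3(τ)=9573/25216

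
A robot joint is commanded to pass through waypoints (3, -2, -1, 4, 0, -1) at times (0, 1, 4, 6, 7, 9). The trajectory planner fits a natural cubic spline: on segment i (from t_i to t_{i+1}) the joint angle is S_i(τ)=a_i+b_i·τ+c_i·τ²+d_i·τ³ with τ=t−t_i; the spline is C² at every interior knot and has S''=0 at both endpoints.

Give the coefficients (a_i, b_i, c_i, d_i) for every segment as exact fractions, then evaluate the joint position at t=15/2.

  seg 0: a=3 b=-76327/13758 c=0 d=7537/13758
  seg 1: a=-2 b=-26858/6879 c=7537/4586 d=-353/4586
  seg 2: a=-1 b=53357/13758 c=2180/2293 d=-22561/27516
  seg 3: a=4 b=-29689/13758 c=-18201/4586 d=14630/6879
  seg 4: a=0 b=-51115/13758 c=11059/4586 d=-11059/27516
S(15/2) = -95757/73376

Δ: Δ0=-5, Δ1=1/3, Δ2=5/2, Δ3=-4, Δ4=-1/2
row 1: diag=8, rhs=32; c'=3/8, d'=4
row 2: denom=10−3·3/8=71/8; d'=(13−3·4)/(71/8)=8/71
row 3: denom=6−2·16/71=394/71; d'=(-39−2·8/71)/(394/71)=-2785/394
row 4: denom=6−1·71/394=2293/394; d'=(21−1·-2785/394)/(2293/394)=11059/2293
back: M4=11059/2293
back: M3=-2785/394−71/394·11059/2293=-18201/2293
back: M2=8/71−16/71·-18201/2293=4360/2293
back: M1=4−3/8·4360/2293=7537/2293
M: M0=0, M1=7537/2293, M2=4360/2293, M3=-18201/2293, M4=11059/2293, M5=0
seg 0: a=3, c=M0/2=0, d=(M1−M0)/(6·1)=7537/13758, b=Δ0−h0·(2M0+M1)/6=-76327/13758
seg 1: a=-2, c=M1/2=7537/4586, d=(M2−M1)/(6·3)=-353/4586, b=Δ1−h1·(2M1+M2)/6=-26858/6879
seg 2: a=-1, c=M2/2=2180/2293, d=(M3−M2)/(6·2)=-22561/27516, b=Δ2−h2·(2M2+M3)/6=53357/13758
seg 3: a=4, c=M3/2=-18201/4586, d=(M4−M3)/(6·1)=14630/6879, b=Δ3−h3·(2M3+M4)/6=-29689/13758
seg 4: a=0, c=M4/2=11059/4586, d=(M5−M4)/(6·2)=-11059/27516, b=Δ4−h4·(2M4+M5)/6=-51115/13758
t_q=15/2 → seg 4, τ=1/2; S=0+-51115/13758·τ+11059/4586·τ²+-11059/27516·τ³=-95757/73376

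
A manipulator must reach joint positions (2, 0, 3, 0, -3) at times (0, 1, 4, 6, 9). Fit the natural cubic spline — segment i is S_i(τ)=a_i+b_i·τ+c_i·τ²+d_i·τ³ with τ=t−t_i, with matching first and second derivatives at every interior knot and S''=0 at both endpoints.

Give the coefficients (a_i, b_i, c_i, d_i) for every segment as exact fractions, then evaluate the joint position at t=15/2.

  seg 0: a=2 b=-287/113 c=0 d=61/113
  seg 1: a=0 b=-104/113 c=183/113 d=-332/1017
  seg 2: a=3 b=-2/113 c=-149/113 d=261/904
  seg 3: a=0 b=-413/226 c=187/452 d=-187/4068
S(15/2) = -7107/3616

Δ: Δ0=-2, Δ1=1, Δ2=-3/2, Δ3=-1
row 1: diag=8, rhs=18; c'=3/8, d'=9/4
row 2: denom=10−3·3/8=71/8; d'=(-15−3·9/4)/(71/8)=-174/71
row 3: denom=10−2·16/71=678/71; d'=(3−2·-174/71)/(678/71)=187/226
back: M3=187/226
back: M2=-174/71−16/71·187/226=-298/113
back: M1=9/4−3/8·-298/113=366/113
M: M0=0, M1=366/113, M2=-298/113, M3=187/226, M4=0
seg 0: a=2, c=M0/2=0, d=(M1−M0)/(6·1)=61/113, b=Δ0−h0·(2M0+M1)/6=-287/113
seg 1: a=0, c=M1/2=183/113, d=(M2−M1)/(6·3)=-332/1017, b=Δ1−h1·(2M1+M2)/6=-104/113
seg 2: a=3, c=M2/2=-149/113, d=(M3−M2)/(6·2)=261/904, b=Δ2−h2·(2M2+M3)/6=-2/113
seg 3: a=0, c=M3/2=187/452, d=(M4−M3)/(6·3)=-187/4068, b=Δ3−h3·(2M3+M4)/6=-413/226
t_q=15/2 → seg 3, τ=3/2; S=0+-413/226·τ+187/452·τ²+-187/4068·τ³=-7107/3616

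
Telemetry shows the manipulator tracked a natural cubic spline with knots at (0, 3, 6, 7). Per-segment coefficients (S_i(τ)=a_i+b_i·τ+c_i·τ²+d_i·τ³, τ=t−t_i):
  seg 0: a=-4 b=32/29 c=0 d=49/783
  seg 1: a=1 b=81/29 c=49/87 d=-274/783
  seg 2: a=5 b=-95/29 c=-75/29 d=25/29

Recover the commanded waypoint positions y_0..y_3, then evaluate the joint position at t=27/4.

y_0=-4 y_1=1 y_2=5 y_3=0
S(27/4) = 2695/1856

y_0 = S_0(0) = a_0 = -4
y_1 = S_1(0) = a_1 = 1
y_2 = S_2(0) = a_2 = 5
y_3 = S_2(1) = 0
t_q=27/4 is in segment 2 (τ=3/4); S_2(τ)=2695/1856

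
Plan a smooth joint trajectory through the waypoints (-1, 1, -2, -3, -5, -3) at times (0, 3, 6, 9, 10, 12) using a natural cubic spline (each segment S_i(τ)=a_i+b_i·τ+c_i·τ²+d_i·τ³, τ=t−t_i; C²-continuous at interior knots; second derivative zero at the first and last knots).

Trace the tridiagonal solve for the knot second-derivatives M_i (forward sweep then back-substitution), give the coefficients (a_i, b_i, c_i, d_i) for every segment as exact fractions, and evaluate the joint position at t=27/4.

Δ: Δ0=2/3, Δ1=-1, Δ2=-1/3, Δ3=-2, Δ4=1
row 1: diag=12, rhs=-10; c'=1/4, d'=-5/6
row 2: denom=12−3·1/4=45/4; d'=(4−3·-5/6)/(45/4)=26/45
row 3: denom=8−3·4/15=36/5; d'=(-10−3·26/45)/(36/5)=-44/27
row 4: denom=6−1·5/36=211/36; d'=(18−1·-44/27)/(211/36)=2120/633
back: M4=2120/633
back: M3=-44/27−5/36·2120/633=-442/211
back: M2=26/45−4/15·-442/211=2158/1899
back: M1=-5/6−1/4·2158/1899=-2122/1899
M: M0=0, M1=-2122/1899, M2=2158/1899, M3=-442/211, M4=2120/633, M5=0
seg 0: a=-1, c=M0/2=0, d=(M1−M0)/(6·3)=-1061/17091, b=Δ0−h0·(2M0+M1)/6=2327/1899
seg 1: a=1, c=M1/2=-1061/1899, d=(M2−M1)/(6·3)=2140/17091, b=Δ1−h1·(2M1+M2)/6=-856/1899
seg 2: a=-2, c=M2/2=1079/1899, d=(M3−M2)/(6·3)=-3068/17091, b=Δ2−h2·(2M2+M3)/6=-802/1899
seg 3: a=-3, c=M3/2=-221/211, d=(M4−M3)/(6·1)=1723/1899, b=Δ3−h3·(2M3+M4)/6=-3532/1899
seg 4: a=-5, c=M4/2=1060/633, d=(M5−M4)/(6·2)=-530/1899, b=Δ4−h4·(2M4+M5)/6=-2341/1899
t_q=27/4 → seg 2, τ=3/4; S=-2+-802/1899·τ+1079/1899·τ²+-3068/17091·τ³=-3499/1688

  seg 0: a=-1 b=2327/1899 c=0 d=-1061/17091
  seg 1: a=1 b=-856/1899 c=-1061/1899 d=2140/17091
  seg 2: a=-2 b=-802/1899 c=1079/1899 d=-3068/17091
  seg 3: a=-3 b=-3532/1899 c=-221/211 d=1723/1899
  seg 4: a=-5 b=-2341/1899 c=1060/633 d=-530/1899
S(27/4) = -3499/1688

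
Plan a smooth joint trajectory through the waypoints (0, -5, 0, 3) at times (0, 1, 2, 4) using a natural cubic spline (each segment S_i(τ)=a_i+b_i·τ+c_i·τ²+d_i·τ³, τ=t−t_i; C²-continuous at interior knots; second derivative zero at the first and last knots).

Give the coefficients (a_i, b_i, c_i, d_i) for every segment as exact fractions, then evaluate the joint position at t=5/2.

  seg 0: a=0 b=-357/46 c=0 d=127/46
  seg 1: a=-5 b=12/23 c=381/46 d=-175/46
  seg 2: a=0 b=261/46 c=-72/23 d=12/23
S(5/2) = 195/92

Δ: Δ0=-5, Δ1=5, Δ2=3/2
row 1: diag=4, rhs=60; c'=1/4, d'=15
row 2: denom=6−1·1/4=23/4; d'=(-21−1·15)/(23/4)=-144/23
back: M2=-144/23
back: M1=15−1/4·-144/23=381/23
M: M0=0, M1=381/23, M2=-144/23, M3=0
seg 0: a=0, c=M0/2=0, d=(M1−M0)/(6·1)=127/46, b=Δ0−h0·(2M0+M1)/6=-357/46
seg 1: a=-5, c=M1/2=381/46, d=(M2−M1)/(6·1)=-175/46, b=Δ1−h1·(2M1+M2)/6=12/23
seg 2: a=0, c=M2/2=-72/23, d=(M3−M2)/(6·2)=12/23, b=Δ2−h2·(2M2+M3)/6=261/46
t_q=5/2 → seg 2, τ=1/2; S=0+261/46·τ+-72/23·τ²+12/23·τ³=195/92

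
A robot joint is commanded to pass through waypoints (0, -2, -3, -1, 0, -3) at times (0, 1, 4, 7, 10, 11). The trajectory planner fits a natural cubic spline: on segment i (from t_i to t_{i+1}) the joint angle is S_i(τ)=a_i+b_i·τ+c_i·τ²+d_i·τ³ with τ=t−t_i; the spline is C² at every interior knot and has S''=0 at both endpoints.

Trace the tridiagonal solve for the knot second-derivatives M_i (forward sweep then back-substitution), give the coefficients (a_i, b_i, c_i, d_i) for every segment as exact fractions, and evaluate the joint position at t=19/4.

Δ: Δ0=-2, Δ1=-1/3, Δ2=2/3, Δ3=1/3, Δ4=-3
row 1: diag=8, rhs=10; c'=3/8, d'=5/4
row 2: denom=12−3·3/8=87/8; d'=(6−3·5/4)/(87/8)=6/29
row 3: denom=12−3·8/29=324/29; d'=(-2−3·6/29)/(324/29)=-19/81
row 4: denom=8−3·29/108=259/36; d'=(-20−3·-19/81)/(259/36)=-2084/777
back: M4=-2084/777
back: M3=-19/81−29/108·-2084/777=1132/2331
back: M2=6/29−8/29·1132/2331=170/2331
back: M1=5/4−3/8·170/2331=950/777
M: M0=0, M1=950/777, M2=170/2331, M3=1132/2331, M4=-2084/777, M5=0
seg 0: a=0, c=M0/2=0, d=(M1−M0)/(6·1)=475/2331, b=Δ0−h0·(2M0+M1)/6=-5137/2331
seg 1: a=-2, c=M1/2=475/777, d=(M2−M1)/(6·3)=-1340/20979, b=Δ1−h1·(2M1+M2)/6=-3712/2331
seg 2: a=-3, c=M2/2=85/2331, d=(M3−M2)/(6·3)=13/567, b=Δ2−h2·(2M2+M3)/6=818/2331
seg 3: a=-1, c=M3/2=566/2331, d=(M4−M3)/(6·3)=-3692/20979, b=Δ3−h3·(2M3+M4)/6=2771/2331
seg 4: a=0, c=M4/2=-1042/777, d=(M5−M4)/(6·1)=1042/2331, b=Δ4−h4·(2M4+M5)/6=-4909/2331
t_q=19/4 → seg 2, τ=3/4; S=-3+818/2331·τ+85/2331·τ²+13/567·τ³=-44865/16576

  seg 0: a=0 b=-5137/2331 c=0 d=475/2331
  seg 1: a=-2 b=-3712/2331 c=475/777 d=-1340/20979
  seg 2: a=-3 b=818/2331 c=85/2331 d=13/567
  seg 3: a=-1 b=2771/2331 c=566/2331 d=-3692/20979
  seg 4: a=0 b=-4909/2331 c=-1042/777 d=1042/2331
S(19/4) = -44865/16576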